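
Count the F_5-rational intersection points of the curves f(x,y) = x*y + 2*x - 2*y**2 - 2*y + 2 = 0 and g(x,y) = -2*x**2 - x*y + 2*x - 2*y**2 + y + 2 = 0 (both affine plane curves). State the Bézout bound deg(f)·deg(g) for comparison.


Common zeros: {(3, 4)}; count = 1; Bézout bound = 4.

deg(f) = 2, deg(g) = 2, so Bézout bound = 4.
Scan x ∈ F_5. For each x, list the y ∈ F_5 with f(x, y) ≡ 0 and those with g(x, y) ≡ 0 (mod 5); the common zeros in that column are the intersection.
  x = 0: f ≡ 0 at y ∈ {2}; g ≡ 0 at y ∈ ∅; common: ∅.
  x = 1: f ≡ 0 at y ∈ ∅; g ≡ 0 at y ∈ {1, 4}; common: ∅.
  x = 2: f ≡ 0 at y ∈ ∅; g ≡ 0 at y ∈ {1}; common: ∅.
  x = 3: f ≡ 0 at y ∈ {4}; g ≡ 0 at y ∈ {0, 4}; common: {4}.
  x = 4: f ≡ 0 at y ∈ {0, 1}; g ≡ 0 at y ∈ ∅; common: ∅.
Collecting: common zeros = {(3, 4)}, so the count is 1.
Comparison with the Bézout bound: 1 ≤ 4 = deg(f)·deg(g), as expected for curves with no common component (the affine F_5-count falls short of the bound because intersections may lie at infinity, over extension fields, or carry multiplicity).


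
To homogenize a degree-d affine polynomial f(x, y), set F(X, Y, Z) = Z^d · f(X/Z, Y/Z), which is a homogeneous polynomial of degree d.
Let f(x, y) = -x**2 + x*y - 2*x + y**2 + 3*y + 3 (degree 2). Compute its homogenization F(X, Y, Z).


F(X, Y, Z) = -X**2 + X*Y - 2*X*Z + Y**2 + 3*Y*Z + 3*Z**2

deg(f) = 2.
Substitute x = X/Z, y = Y/Z into f, then multiply by Z^2.
  monomial -1·x^2·y^0 ↦ -1·X^2·Y^0·Z^0.
  monomial 1·x^1·y^1 ↦ 1·X^1·Y^1·Z^0.
  monomial -2·x^1·y^0 ↦ -2·X^1·Y^0·Z^1.
  monomial 1·x^0·y^2 ↦ 1·X^0·Y^2·Z^0.
  monomial 3·x^0·y^1 ↦ 3·X^0·Y^1·Z^1.
  monomial 3·x^0·y^0 ↦ 3·X^0·Y^0·Z^2.
Collecting: F(X, Y, Z) = -X**2 + X*Y - 2*X*Z + Y**2 + 3*Y*Z + 3*Z**2.


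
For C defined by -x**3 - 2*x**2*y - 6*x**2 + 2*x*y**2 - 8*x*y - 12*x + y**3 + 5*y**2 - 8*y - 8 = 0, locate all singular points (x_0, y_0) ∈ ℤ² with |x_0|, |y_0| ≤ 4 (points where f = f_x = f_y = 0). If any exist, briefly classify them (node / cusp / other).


Singular points: {(-2, 0)}; classification: cusp.

Compute partial derivatives:
  f_x = -3*x**2 - 4*x*y - 12*x + 2*y**2 - 8*y - 12.
  f_y = -2*x**2 + 4*x*y - 8*x + 3*y**2 + 10*y - 8.
Scan x_0 ∈ {−4, ..., 4}. For each x_0, f_y(x_0, y) is a polynomial in y; find its integer roots y ∈ {−4, ..., 4}, then test f_x and f at those candidates.
  x = -4: f_y(-4, y) = 3*y**2 - 6*y - 8; no integer root y with |y| ≤ 4.
  x = -3: f_y(-3, y) = 3*y**2 - 2*y - 2; no integer root y with |y| ≤ 4.
  x = -2: f_y(-2, y) = 3*y**2 + 2*y; vanishes at y ∈ {0}. (-2, 0): f_x = 0, f = 0 — SINGULAR.
  x = -1: f_y(-1, y) = 3*y**2 + 6*y - 2; no integer root y with |y| ≤ 4.
  x = 0: f_y(0, y) = 3*y**2 + 10*y - 8; vanishes at y ∈ {-4}. (0, -4): f_x = 52 ≠ 0.
  x = 1: f_y(1, y) = 3*y**2 + 14*y - 18; no integer root y with |y| ≤ 4.
  x = 2: f_y(2, y) = 3*y**2 + 18*y - 32; no integer root y with |y| ≤ 4.
  x = 3: f_y(3, y) = 3*y**2 + 22*y - 50; no integer root y with |y| ≤ 4.
  x = 4: f_y(4, y) = 3*y**2 + 26*y - 72; no integer root y with |y| ≤ 4.
Only singular point on the grid: (-2, 0).
Classify: substitute x = -2 + u, y = 0 + v and expand: f = -u**3 - 2*u**2*v + 2*u*v**2 + v**3 + v**2.
No constant or linear terms (consistent with a singular point). Quadratic part: v**2. Cubic part: -u**3 - 2*u**2*v + 2*u*v**2 + v**3.
The quadratic part v**2 is a perfect square, so there is a single (double) tangent line v = 0, i.e. y = 0. Restricting the cubic part to that line (v = 0) leaves -u**3 ≠ 0, so f is not divisible by v and the branch is v² ≈ u**3 to lowest order — this is a cusp.
Classification: cusp.


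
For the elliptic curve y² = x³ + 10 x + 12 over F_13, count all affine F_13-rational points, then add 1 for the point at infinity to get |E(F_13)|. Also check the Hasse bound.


Affine points = {(0, 5), (0, 8), (1, 6), (1, 7), (2, 1), (2, 12), (3, 2), (3, 11), (4, 5), (4, 8), (7, 3), (7, 10), (9, 5), (9, 8), (11, 6), (11, 7), (12, 1), (12, 12)}; affine count = 18; |E(F_13)| = 19.

Discriminant check: Δ ∝ 4a³ + 27b² = 4·10³ + 27·12² = 4·1000 + 27·144 ≡ 10 (mod 13). Nonzero ⇒ E is nonsingular.
For each x ∈ F_13, compute rhs = x³ + 10·x + 12 mod 13, then count y ∈ F_13 with y² ≡ rhs.
  x = 0: rhs = 12, matching y values: 5, 8 (2 points).
  x = 1: rhs = 10, matching y values: 6, 7 (2 points).
  x = 2: rhs = 1, matching y values: 1, 12 (2 points).
  x = 3: rhs = 4, matching y values: 2, 11 (2 points).
  x = 4: rhs = 12, matching y values: 5, 8 (2 points).
  x = 5: rhs = 5, matching y values: none (0 points).
  x = 6: rhs = 2, matching y values: none (0 points).
  x = 7: rhs = 9, matching y values: 3, 10 (2 points).
  x = 8: rhs = 6, matching y values: none (0 points).
  x = 9: rhs = 12, matching y values: 5, 8 (2 points).
  x = 10: rhs = 7, matching y values: none (0 points).
  x = 11: rhs = 10, matching y values: 6, 7 (2 points).
  x = 12: rhs = 1, matching y values: 1, 12 (2 points).
Total affine count: 18.
Full point count |E(F_13)| = 18 + 1 = 19.
Hasse bound: |19 − (13+1)| = |5| = 5 ≤ 2√13 ≈ 7.2111 ✓.


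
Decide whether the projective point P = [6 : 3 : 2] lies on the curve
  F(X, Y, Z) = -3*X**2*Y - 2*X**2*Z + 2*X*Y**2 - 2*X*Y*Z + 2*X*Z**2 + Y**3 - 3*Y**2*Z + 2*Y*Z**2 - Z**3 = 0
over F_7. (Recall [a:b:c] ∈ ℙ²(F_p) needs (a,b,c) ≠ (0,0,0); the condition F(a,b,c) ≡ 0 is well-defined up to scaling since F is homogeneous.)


F(6,3,2) ≡ 4 (mod 7); P is NOT on the curve.

Evaluate F(6, 3, 2) term-by-term (mod 7).
  -3*X**2*Y ↦ -3·36·3·1 = -324
  -2*X**2*Z ↦ -2·36·1·2 = -144
  2*X*Y**2 ↦ 2·6·9·1 = 108
  -2*X*Y*Z ↦ -2·6·3·2 = -72
  2*X*Z**2 ↦ 2·6·1·4 = 48
  Y**3 ↦ 1·1·27·1 = 27
  -3*Y**2*Z ↦ -3·1·9·2 = -54
  2*Y*Z**2 ↦ 2·1·3·4 = 24
  -Z**3 ↦ -1·1·1·8 = -8
Sum: F(6, 3, 2) = (-324) + (-144) + (108) + (-72) + (48) + (27) + (-54) + (24) + (-8) = -395.
Reducing mod 7: -395 ≡ 4 (mod 7).
Since F(a, b, c) ≡ 4 ≠ 0 (mod 7), P does NOT lie on the curve.


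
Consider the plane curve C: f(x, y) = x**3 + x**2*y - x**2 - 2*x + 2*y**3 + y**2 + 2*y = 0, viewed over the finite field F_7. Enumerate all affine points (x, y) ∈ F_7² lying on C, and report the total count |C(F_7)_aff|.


Affine F_7-points: {(0, 0), (1, 3), (1, 4), (2, 0), (2, 4), (2, 6), (3, 6), (4, 6), (6, 0)}; count = 9.

For each of the 49 pairs (x, y) ∈ F_7², evaluate f(x, y) mod 7. Record the zeros.
  x = 0: [0↦0, 1↦5, 2↦3, 3↦6, 4↦5, 5↦5, 6↦4]  zeros at y ∈ {0}
  x = 1: [0↦5, 1↦4, 2↦3, 3↦0, 4↦0, 5↦1, 6↦1]  zeros at y ∈ {3, 4}
  x = 2: [0↦0, 1↦2, 2↦4, 3↦4, 4↦0, 5↦4, 6↦0]  zeros at y ∈ {0, 4, 6}
  x = 3: [0↦5, 1↦5, 2↦5, 3↦3, 4↦4, 5↦6, 6↦0]  zeros at y ∈ {6}
  x = 4: [0↦5, 1↦5, 2↦5, 3↦3, 4↦4, 5↦6, 6↦0]  zeros at y ∈ {6}
  x = 5: [0↦6, 1↦1, 2↦3, 3↦3, 4↦6, 5↦3, 6↦6]  zeros at y ∈ ∅
  x = 6: [0↦0, 1↦6, 2↦5, 3↦2, 4↦2, 5↦3, 6↦3]  zeros at y ∈ {0}
Collecting zeros: affine points = {(0, 0), (1, 3), (1, 4), (2, 0), (2, 4), (2, 6), (3, 6), (4, 6), (6, 0)}.
Total count |C(F_7)_aff| = 9.


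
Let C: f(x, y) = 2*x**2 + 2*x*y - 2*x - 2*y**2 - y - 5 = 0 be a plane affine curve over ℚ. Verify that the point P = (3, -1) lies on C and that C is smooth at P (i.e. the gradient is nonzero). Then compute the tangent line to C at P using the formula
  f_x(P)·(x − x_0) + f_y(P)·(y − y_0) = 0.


Tangent line at P: 8*x + 9*y - 15 = 0.

Step 1: f(3, -1) = 0, so P lies on C.
Step 2: partial derivatives
  f_x(x, y) = 4*x + 2*y - 2, f_y(x, y) = 2*x - 4*y - 1.
  f_x(P) = 8, f_y(P) = 9 (gradient nonzero, so P is smooth).
Step 3: tangent line at P: 8·(x − 3) + 9·(y − -1) = 0.
Expanding: 8*x + 9*y - 15 = 0.


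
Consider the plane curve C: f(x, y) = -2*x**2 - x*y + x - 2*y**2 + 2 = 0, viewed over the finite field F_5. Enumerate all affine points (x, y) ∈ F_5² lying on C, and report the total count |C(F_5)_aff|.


Affine F_5-points: {(0, 1), (0, 4), (1, 3), (1, 4), (3, 3)}; count = 5.

For each of the 25 pairs (x, y) ∈ F_5², evaluate f(x, y) mod 5. Record the zeros.
  x = 0: [0↦2, 1↦0, 2↦4, 3↦4, 4↦0]  zeros at y ∈ {1, 4}
  x = 1: [0↦1, 1↦3, 2↦1, 3↦0, 4↦0]  zeros at y ∈ {3, 4}
  x = 2: [0↦1, 1↦2, 2↦4, 3↦2, 4↦1]  zeros at y ∈ ∅
  x = 3: [0↦2, 1↦2, 2↦3, 3↦0, 4↦3]  zeros at y ∈ {3}
  x = 4: [0↦4, 1↦3, 2↦3, 3↦4, 4↦1]  zeros at y ∈ ∅
Collecting zeros: affine points = {(0, 1), (0, 4), (1, 3), (1, 4), (3, 3)}.
Total count |C(F_5)_aff| = 5.


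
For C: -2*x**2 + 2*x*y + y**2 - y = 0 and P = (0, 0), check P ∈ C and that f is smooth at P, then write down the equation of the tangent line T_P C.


Tangent line at P: -y = 0.

Step 1: f(0, 0) = 0, so P lies on C.
Step 2: partial derivatives
  f_x(x, y) = -4*x + 2*y, f_y(x, y) = 2*x + 2*y - 1.
  f_x(P) = 0, f_y(P) = -1 (gradient nonzero, so P is smooth).
Step 3: tangent line at P: 0·(x − 0) + -1·(y − 0) = 0.
Expanding: -y = 0.


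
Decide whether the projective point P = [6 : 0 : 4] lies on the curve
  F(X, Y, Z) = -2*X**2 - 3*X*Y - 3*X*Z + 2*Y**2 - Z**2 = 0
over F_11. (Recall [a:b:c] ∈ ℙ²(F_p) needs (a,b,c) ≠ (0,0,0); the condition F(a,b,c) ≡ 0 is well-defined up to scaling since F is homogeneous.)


F(6,0,4) ≡ 5 (mod 11); P is NOT on the curve.

Evaluate F(6, 0, 4) term-by-term (mod 11).
  -2*X**2 ↦ -2·36·1·1 = -72
  -3*X*Y ↦ -3·6·0·1 = 0
  -3*X*Z ↦ -3·6·1·4 = -72
  2*Y**2 ↦ 2·1·0·1 = 0
  -Z**2 ↦ -1·1·1·16 = -16
Sum: F(6, 0, 4) = (-72) + (0) + (-72) + (0) + (-16) = -160.
Reducing mod 11: -160 ≡ 5 (mod 11).
Since F(a, b, c) ≡ 5 ≠ 0 (mod 11), P does NOT lie on the curve.


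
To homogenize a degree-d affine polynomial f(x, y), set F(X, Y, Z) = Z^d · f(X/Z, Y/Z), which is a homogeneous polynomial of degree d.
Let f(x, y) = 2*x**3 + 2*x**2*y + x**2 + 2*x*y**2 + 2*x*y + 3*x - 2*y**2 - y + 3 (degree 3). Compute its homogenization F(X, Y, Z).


F(X, Y, Z) = 2*X**3 + 2*X**2*Y + X**2*Z + 2*X*Y**2 + 2*X*Y*Z + 3*X*Z**2 - 2*Y**2*Z - Y*Z**2 + 3*Z**3

deg(f) = 3.
Substitute x = X/Z, y = Y/Z into f, then multiply by Z^3.
  monomial 2·x^3·y^0 ↦ 2·X^3·Y^0·Z^0.
  monomial 2·x^2·y^1 ↦ 2·X^2·Y^1·Z^0.
  monomial 1·x^2·y^0 ↦ 1·X^2·Y^0·Z^1.
  monomial 2·x^1·y^2 ↦ 2·X^1·Y^2·Z^0.
  monomial 2·x^1·y^1 ↦ 2·X^1·Y^1·Z^1.
  monomial 3·x^1·y^0 ↦ 3·X^1·Y^0·Z^2.
  monomial -2·x^0·y^2 ↦ -2·X^0·Y^2·Z^1.
  monomial -1·x^0·y^1 ↦ -1·X^0·Y^1·Z^2.
  monomial 3·x^0·y^0 ↦ 3·X^0·Y^0·Z^3.
Collecting: F(X, Y, Z) = 2*X**3 + 2*X**2*Y + X**2*Z + 2*X*Y**2 + 2*X*Y*Z + 3*X*Z**2 - 2*Y**2*Z - Y*Z**2 + 3*Z**3.


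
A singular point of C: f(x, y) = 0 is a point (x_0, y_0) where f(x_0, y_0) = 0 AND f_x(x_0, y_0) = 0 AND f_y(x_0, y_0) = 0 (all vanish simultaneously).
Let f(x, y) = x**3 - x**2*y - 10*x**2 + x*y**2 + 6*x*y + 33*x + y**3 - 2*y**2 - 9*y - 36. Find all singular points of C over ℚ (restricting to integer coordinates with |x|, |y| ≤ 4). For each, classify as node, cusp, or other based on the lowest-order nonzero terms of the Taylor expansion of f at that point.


Singular points: {(3, 0)}; classification: node.

Compute partial derivatives:
  f_x = 3*x**2 - 2*x*y - 20*x + y**2 + 6*y + 33.
  f_y = -x**2 + 2*x*y + 6*x + 3*y**2 - 4*y - 9.
Scan x_0 ∈ {−4, ..., 4}. For each x_0, f_y(x_0, y) is a polynomial in y; find its integer roots y ∈ {−4, ..., 4}, then test f_x and f at those candidates.
  x = -4: f_y(-4, y) = 3*y**2 - 12*y - 49; no integer root y with |y| ≤ 4.
  x = -3: f_y(-3, y) = 3*y**2 - 10*y - 36; no integer root y with |y| ≤ 4.
  x = -2: f_y(-2, y) = 3*y**2 - 8*y - 25; no integer root y with |y| ≤ 4.
  x = -1: f_y(-1, y) = 3*y**2 - 6*y - 16; no integer root y with |y| ≤ 4.
  x = 0: f_y(0, y) = 3*y**2 - 4*y - 9; no integer root y with |y| ≤ 4.
  x = 1: f_y(1, y) = 3*y**2 - 2*y - 4; no integer root y with |y| ≤ 4.
  x = 2: f_y(2, y) = 3*y**2 - 1; no integer root y with |y| ≤ 4.
  x = 3: f_y(3, y) = 3*y**2 + 2*y; vanishes at y ∈ {0}. (3, 0): f_x = 0, f = 0 — SINGULAR.
  x = 4: f_y(4, y) = 3*y**2 + 4*y - 1; no integer root y with |y| ≤ 4.
Only singular point on the grid: (3, 0).
Classify: substitute x = 3 + u, y = 0 + v and expand: f = u**3 - u**2*v - u**2 + u*v**2 + v**3 + v**2.
No constant or linear terms (consistent with a singular point). Quadratic part: -u**2 + v**2. Cubic part: u**3 - u**2*v + u*v**2 + v**3.
The quadratic part v**2 - u**2 = (v − u)(v + u) splits into two distinct linear factors, so there are two distinct tangent lines y − 0 = ±(x − 3) — this is a node (ordinary double point).
Classification: node.


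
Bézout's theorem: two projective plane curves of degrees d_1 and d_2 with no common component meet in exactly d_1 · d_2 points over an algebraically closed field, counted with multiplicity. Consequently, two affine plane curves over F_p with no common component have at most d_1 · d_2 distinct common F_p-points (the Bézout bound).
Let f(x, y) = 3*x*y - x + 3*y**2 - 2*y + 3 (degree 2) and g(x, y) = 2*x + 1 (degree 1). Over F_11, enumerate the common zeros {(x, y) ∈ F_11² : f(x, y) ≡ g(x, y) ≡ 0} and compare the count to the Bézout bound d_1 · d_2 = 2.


Common zeros: ∅; count = 0; Bézout bound = 2.

deg(f) = 2, deg(g) = 1, so Bézout bound = 2.
Scan x ∈ F_11. For each x, list the y ∈ F_11 with f(x, y) ≡ 0 and those with g(x, y) ≡ 0 (mod 11); the common zeros in that column are the intersection.
  x = 0: f ≡ 0 at y ∈ {2, 6}; g ≡ 0 at y ∈ ∅; common: ∅.
  x = 1: f ≡ 0 at y ∈ ∅; g ≡ 0 at y ∈ ∅; common: ∅.
  x = 2: f ≡ 0 at y ∈ {7, 10}; g ≡ 0 at y ∈ ∅; common: ∅.
  x = 3: f ≡ 0 at y ∈ {0, 5}; g ≡ 0 at y ∈ ∅; common: ∅.
  x = 4: f ≡ 0 at y ∈ ∅; g ≡ 0 at y ∈ ∅; common: ∅.
  x = 5: f ≡ 0 at y ∈ ∅; g ≡ 0 at y ∈ {0, 1, 2, 3, 4, 5, 6, 7, 8, 9, 10}; common: ∅.
  x = 6: f ≡ 0 at y ∈ ∅; g ≡ 0 at y ∈ ∅; common: ∅.
  x = 7: f ≡ 0 at y ∈ ∅; g ≡ 0 at y ∈ ∅; common: ∅.
  x = 8: f ≡ 0 at y ∈ {3, 8}; g ≡ 0 at y ∈ ∅; common: ∅.
  x = 9: f ≡ 0 at y ∈ {1, 9}; g ≡ 0 at y ∈ ∅; common: ∅.
  x = 10: f ≡ 0 at y ∈ ∅; g ≡ 0 at y ∈ ∅; common: ∅.
Collecting: common zeros = ∅, so the count is 0.
Comparison with the Bézout bound: 0 ≤ 2 = deg(f)·deg(g), as expected for curves with no common component (the affine F_11-count falls short of the bound because intersections may lie at infinity, over extension fields, or carry multiplicity).


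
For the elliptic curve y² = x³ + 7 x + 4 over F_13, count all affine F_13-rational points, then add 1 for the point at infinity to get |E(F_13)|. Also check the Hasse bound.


Affine points = {(0, 2), (0, 11), (1, 5), (1, 8), (2, 0), (3, 0), (8, 0), (9, 4), (9, 9), (12, 3), (12, 10)}; affine count = 11; |E(F_13)| = 12.

Discriminant check: Δ ∝ 4a³ + 27b² = 4·7³ + 27·4² = 4·343 + 27·16 ≡ 10 (mod 13). Nonzero ⇒ E is nonsingular.
For each x ∈ F_13, compute rhs = x³ + 7·x + 4 mod 13, then count y ∈ F_13 with y² ≡ rhs.
  x = 0: rhs = 4, matching y values: 2, 11 (2 points).
  x = 1: rhs = 12, matching y values: 5, 8 (2 points).
  x = 2: rhs = 0, matching y values: 0 (1 points).
  x = 3: rhs = 0, matching y values: 0 (1 points).
  x = 4: rhs = 5, matching y values: none (0 points).
  x = 5: rhs = 8, matching y values: none (0 points).
  x = 6: rhs = 2, matching y values: none (0 points).
  x = 7: rhs = 6, matching y values: none (0 points).
  x = 8: rhs = 0, matching y values: 0 (1 points).
  x = 9: rhs = 3, matching y values: 4, 9 (2 points).
  x = 10: rhs = 8, matching y values: none (0 points).
  x = 11: rhs = 8, matching y values: none (0 points).
  x = 12: rhs = 9, matching y values: 3, 10 (2 points).
Total affine count: 11.
Full point count |E(F_13)| = 11 + 1 = 12.
Hasse bound: |12 − (13+1)| = |-2| = 2 ≤ 2√13 ≈ 7.2111 ✓.


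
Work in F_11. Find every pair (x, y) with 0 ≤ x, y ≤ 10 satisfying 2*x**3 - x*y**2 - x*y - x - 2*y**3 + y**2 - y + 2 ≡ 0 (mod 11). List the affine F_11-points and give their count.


Affine F_11-points: {(0, 1), (3, 7), (4, 2), (6, 3), (9, 4), (9, 6), (9, 8)}; count = 7.

For each of the 121 pairs (x, y) ∈ F_11², evaluate f(x, y) mod 11. Record the zeros.
  x = 0: [0↦2, 1↦0, 2↦10, 3↦9, 4↦7, 5↦3, 6↦7, 7↦7, 8↦2, 9↦2, 10↦6]  zeros at y ∈ {1}
  x = 1: [0↦3, 1↦10, 2↦5, 3↦9, 4↦10, 5↦7, 6↦10, 7↦7, 8↦8, 9↦1, 10↦7]  zeros at y ∈ ∅
  x = 2: [0↦5, 1↦10, 2↦1, 3↦10, 4↦3, 5↦1, 6↦3, 7↦8, 8↦4, 9↦1, 10↦9]  zeros at y ∈ ∅
  x = 3: [0↦9, 1↦1, 2↦10, 3↦2, 4↦9, 5↦8, 6↦9, 7↦0, 8↦2, 9↦3, 10↦2]  zeros at y ∈ {7}
  x = 4: [0↦5, 1↦6, 2↦0, 3↦8, 4↦7, 5↦7, 6↦7, 7↦6, 8↦3, 9↦8, 10↦9]  zeros at y ∈ {2}
  x = 5: [0↦5, 1↦4, 2↦5, 3↦7, 4↦9, 5↦10, 6↦9, 7↦5, 8↦8, 9↦6, 10↦9]  zeros at y ∈ ∅
  x = 6: [0↦10, 1↦7, 2↦4, 3↦0, 4↦5, 5↦7, 6↦5, 7↦9, 8↦7, 9↦9, 10↦3]  zeros at y ∈ {3}
  x = 7: [0↦10, 1↦5, 2↦9, 3↦10, 4↦7, 5↦10, 6↦7, 7↦8, 8↦1, 9↦7, 10↦3]  zeros at y ∈ ∅
  x = 8: [0↦6, 1↦10, 2↦10, 3↦5, 4↦5, 5↦9, 6↦5, 7↦3, 8↦2, 9↦1, 10↦10]  zeros at y ∈ ∅
  x = 9: [0↦10, 1↦1, 2↦8, 3↦8, 4↦0, 5↦5, 6↦0, 7↦6, 8↦0, 9↦3, 10↦3]  zeros at y ∈ {4, 6, 8}
  x = 10: [0↦1, 1↦1, 2↦4, 3↦9, 4↦4, 5↦10, 6↦4, 7↦7, 8↦7, 9↦3, 10↦5]  zeros at y ∈ ∅
Collecting zeros: affine points = {(0, 1), (3, 7), (4, 2), (6, 3), (9, 4), (9, 6), (9, 8)}.
Total count |C(F_11)_aff| = 7.


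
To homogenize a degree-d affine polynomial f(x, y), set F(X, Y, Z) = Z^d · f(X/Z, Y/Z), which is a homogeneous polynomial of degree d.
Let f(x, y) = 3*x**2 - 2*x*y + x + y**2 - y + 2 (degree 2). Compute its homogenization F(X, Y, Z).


F(X, Y, Z) = 3*X**2 - 2*X*Y + X*Z + Y**2 - Y*Z + 2*Z**2

deg(f) = 2.
Substitute x = X/Z, y = Y/Z into f, then multiply by Z^2.
  monomial 3·x^2·y^0 ↦ 3·X^2·Y^0·Z^0.
  monomial -2·x^1·y^1 ↦ -2·X^1·Y^1·Z^0.
  monomial 1·x^1·y^0 ↦ 1·X^1·Y^0·Z^1.
  monomial 1·x^0·y^2 ↦ 1·X^0·Y^2·Z^0.
  monomial -1·x^0·y^1 ↦ -1·X^0·Y^1·Z^1.
  monomial 2·x^0·y^0 ↦ 2·X^0·Y^0·Z^2.
Collecting: F(X, Y, Z) = 3*X**2 - 2*X*Y + X*Z + Y**2 - Y*Z + 2*Z**2.


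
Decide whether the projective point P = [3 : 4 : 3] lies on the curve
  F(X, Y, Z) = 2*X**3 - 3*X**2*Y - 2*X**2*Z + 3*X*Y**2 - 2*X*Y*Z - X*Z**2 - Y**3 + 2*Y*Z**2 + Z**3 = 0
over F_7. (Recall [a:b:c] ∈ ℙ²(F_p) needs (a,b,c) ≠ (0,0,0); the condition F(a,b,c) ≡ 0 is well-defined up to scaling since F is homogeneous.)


F(3,4,3) ≡ 0 (mod 7); P is on the curve.

Evaluate F(3, 4, 3) term-by-term (mod 7).
  2*X**3 ↦ 2·27·1·1 = 54
  -3*X**2*Y ↦ -3·9·4·1 = -108
  -2*X**2*Z ↦ -2·9·1·3 = -54
  3*X*Y**2 ↦ 3·3·16·1 = 144
  -2*X*Y*Z ↦ -2·3·4·3 = -72
  -X*Z**2 ↦ -1·3·1·9 = -27
  -Y**3 ↦ -1·1·64·1 = -64
  2*Y*Z**2 ↦ 2·1·4·9 = 72
  Z**3 ↦ 1·1·1·27 = 27
Sum: F(3, 4, 3) = (54) + (-108) + (-54) + (144) + (-72) + (-27) + (-64) + (72) + (27) = -28.
Reducing mod 7: -28 ≡ 0 (mod 7).
Since F(a, b, c) ≡ 0 (mod 7), P lies on the curve.


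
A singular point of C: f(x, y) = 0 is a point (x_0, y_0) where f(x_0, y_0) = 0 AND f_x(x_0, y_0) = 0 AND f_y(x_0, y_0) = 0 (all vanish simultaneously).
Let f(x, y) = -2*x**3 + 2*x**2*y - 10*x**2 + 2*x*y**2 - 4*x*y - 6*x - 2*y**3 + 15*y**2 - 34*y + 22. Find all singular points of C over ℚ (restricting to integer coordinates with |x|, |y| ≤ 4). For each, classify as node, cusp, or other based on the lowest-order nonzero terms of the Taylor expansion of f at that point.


Singular points: {(-1, 2)}; classification: cusp.

Compute partial derivatives:
  f_x = -6*x**2 + 4*x*y - 20*x + 2*y**2 - 4*y - 6.
  f_y = 2*x**2 + 4*x*y - 4*x - 6*y**2 + 30*y - 34.
Scan x_0 ∈ {−4, ..., 4}. For each x_0, f_y(x_0, y) is a polynomial in y; find its integer roots y ∈ {−4, ..., 4}, then test f_x and f at those candidates.
  x = -4: f_y(-4, y) = -6*y**2 + 14*y + 14; no integer root y with |y| ≤ 4.
  x = -3: f_y(-3, y) = -6*y**2 + 18*y - 4; no integer root y with |y| ≤ 4.
  x = -2: f_y(-2, y) = -6*y**2 + 22*y - 18; no integer root y with |y| ≤ 4.
  x = -1: f_y(-1, y) = -6*y**2 + 26*y - 28; vanishes at y ∈ {2}. (-1, 2): f_x = 0, f = 0 — SINGULAR.
  x = 0: f_y(0, y) = -6*y**2 + 30*y - 34; no integer root y with |y| ≤ 4.
  x = 1: f_y(1, y) = -6*y**2 + 34*y - 36; no integer root y with |y| ≤ 4.
  x = 2: f_y(2, y) = -6*y**2 + 38*y - 34; no integer root y with |y| ≤ 4.
  x = 3: f_y(3, y) = -6*y**2 + 42*y - 28; no integer root y with |y| ≤ 4.
  x = 4: f_y(4, y) = -6*y**2 + 46*y - 18; no integer root y with |y| ≤ 4.
Only singular point on the grid: (-1, 2).
Classify: substitute x = -1 + u, y = 2 + v and expand: f = -2*u**3 + 2*u**2*v + 2*u*v**2 - 2*v**3 + v**2.
No constant or linear terms (consistent with a singular point). Quadratic part: v**2. Cubic part: -2*u**3 + 2*u**2*v + 2*u*v**2 - 2*v**3.
The quadratic part v**2 is a perfect square, so there is a single (double) tangent line v = 0, i.e. y = 2. Restricting the cubic part to that line (v = 0) leaves -2*u**3 ≠ 0, so f is not divisible by v and the branch is v² ≈ 2*u**3 to lowest order — this is a cusp.
Classification: cusp.


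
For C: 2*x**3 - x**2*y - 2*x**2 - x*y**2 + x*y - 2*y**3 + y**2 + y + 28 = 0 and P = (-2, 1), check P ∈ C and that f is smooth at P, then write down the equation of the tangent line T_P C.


Tangent line at P: 36*x - 5*y + 77 = 0.

Step 1: f(-2, 1) = 0, so P lies on C.
Step 2: partial derivatives
  f_x(x, y) = 6*x**2 - 2*x*y - 4*x - y**2 + y, f_y(x, y) = -x**2 - 2*x*y + x - 6*y**2 + 2*y + 1.
  f_x(P) = 36, f_y(P) = -5 (gradient nonzero, so P is smooth).
Step 3: tangent line at P: 36·(x − -2) + -5·(y − 1) = 0.
Expanding: 36*x - 5*y + 77 = 0.


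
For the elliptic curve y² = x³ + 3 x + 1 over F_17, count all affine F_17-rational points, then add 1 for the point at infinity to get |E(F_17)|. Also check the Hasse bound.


Affine points = {(0, 1), (0, 16), (2, 7), (2, 10), (4, 3), (4, 14), (7, 5), (7, 12), (9, 3), (9, 14), (14, 4), (14, 13), (15, 2), (15, 15)}; affine count = 14; |E(F_17)| = 15.

Discriminant check: Δ ∝ 4a³ + 27b² = 4·3³ + 27·1² = 4·27 + 27·1 ≡ 16 (mod 17). Nonzero ⇒ E is nonsingular.
For each x ∈ F_17, compute rhs = x³ + 3·x + 1 mod 17, then count y ∈ F_17 with y² ≡ rhs.
  x = 0: rhs = 1, matching y values: 1, 16 (2 points).
  x = 1: rhs = 5, matching y values: none (0 points).
  x = 2: rhs = 15, matching y values: 7, 10 (2 points).
  x = 3: rhs = 3, matching y values: none (0 points).
  x = 4: rhs = 9, matching y values: 3, 14 (2 points).
  x = 5: rhs = 5, matching y values: none (0 points).
  x = 6: rhs = 14, matching y values: none (0 points).
  x = 7: rhs = 8, matching y values: 5, 12 (2 points).
  x = 8: rhs = 10, matching y values: none (0 points).
  x = 9: rhs = 9, matching y values: 3, 14 (2 points).
  x = 10: rhs = 11, matching y values: none (0 points).
  x = 11: rhs = 5, matching y values: none (0 points).
  x = 12: rhs = 14, matching y values: none (0 points).
  x = 13: rhs = 10, matching y values: none (0 points).
  x = 14: rhs = 16, matching y values: 4, 13 (2 points).
  x = 15: rhs = 4, matching y values: 2, 15 (2 points).
  x = 16: rhs = 14, matching y values: none (0 points).
Total affine count: 14.
Full point count |E(F_17)| = 14 + 1 = 15.
Hasse bound: |15 − (17+1)| = |-3| = 3 ≤ 2√17 ≈ 8.2462 ✓.


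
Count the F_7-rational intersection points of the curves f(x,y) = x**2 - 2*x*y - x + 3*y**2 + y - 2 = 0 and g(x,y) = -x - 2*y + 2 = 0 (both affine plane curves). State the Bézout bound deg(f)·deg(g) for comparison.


Common zeros: {(1, 4), (2, 0)}; count = 2; Bézout bound = 2.

deg(f) = 2, deg(g) = 1, so Bézout bound = 2.
Scan x ∈ F_7. For each x, list the y ∈ F_7 with f(x, y) ≡ 0 and those with g(x, y) ≡ 0 (mod 7); the common zeros in that column are the intersection.
  x = 0: f ≡ 0 at y ∈ {3, 6}; g ≡ 0 at y ∈ {1}; common: ∅.
  x = 1: f ≡ 0 at y ∈ {1, 4}; g ≡ 0 at y ∈ {4}; common: {4}.
  x = 2: f ≡ 0 at y ∈ {0, 1}; g ≡ 0 at y ∈ {0}; common: {0}.
  x = 3: f ≡ 0 at y ∈ ∅; g ≡ 0 at y ∈ {3}; common: ∅.
  x = 4: f ≡ 0 at y ∈ ∅; g ≡ 0 at y ∈ {6}; common: ∅.
  x = 5: f ≡ 0 at y ∈ ∅; g ≡ 0 at y ∈ {2}; common: ∅.
  x = 6: f ≡ 0 at y ∈ {0, 6}; g ≡ 0 at y ∈ {5}; common: ∅.
Collecting: common zeros = {(1, 4), (2, 0)}, so the count is 2.
Comparison with the Bézout bound: 2 ≤ 2 = deg(f)·deg(g), as expected for curves with no common component (the bound is attained).


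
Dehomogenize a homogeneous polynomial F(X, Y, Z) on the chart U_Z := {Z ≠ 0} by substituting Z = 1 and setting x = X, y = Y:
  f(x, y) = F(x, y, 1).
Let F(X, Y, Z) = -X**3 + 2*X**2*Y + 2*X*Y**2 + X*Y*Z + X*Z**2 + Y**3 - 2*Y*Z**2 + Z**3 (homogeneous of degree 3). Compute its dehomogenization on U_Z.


f(x, y) = -x**3 + 2*x**2*y + 2*x*y**2 + x*y + x + y**3 - 2*y + 1

On U_Z we set Z = 1. Each monomial c·X^i·Y^j·Z^k in F becomes c·x^i·y^j·1^k = c·x^i·y^j.
Substituting Z = 1: F(X, Y, 1) = -x**3 + 2*x**2*y + 2*x*y**2 + x*y + x + y**3 - 2*y + 1.
Note: deg(f) ≤ deg(F) = 3; strict inequality happens when F is divisible by Z (lost terms).


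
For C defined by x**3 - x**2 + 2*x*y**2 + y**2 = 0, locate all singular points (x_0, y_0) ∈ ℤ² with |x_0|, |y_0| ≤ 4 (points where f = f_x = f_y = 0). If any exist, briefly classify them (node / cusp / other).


Singular points: {(0, 0)}; classification: node.

Compute partial derivatives:
  f_x = 3*x**2 - 2*x + 2*y**2.
  f_y = 4*x*y + 2*y.
Scan x_0 ∈ {−4, ..., 4}. For each x_0, f_y(x_0, y) is a polynomial in y; find its integer roots y ∈ {−4, ..., 4}, then test f_x and f at those candidates.
  x = -4: f_y(-4, y) = -14*y; vanishes at y ∈ {0}. (-4, 0): f_x = 56 ≠ 0.
  x = -3: f_y(-3, y) = -10*y; vanishes at y ∈ {0}. (-3, 0): f_x = 33 ≠ 0.
  x = -2: f_y(-2, y) = -6*y; vanishes at y ∈ {0}. (-2, 0): f_x = 16 ≠ 0.
  x = -1: f_y(-1, y) = -2*y; vanishes at y ∈ {0}. (-1, 0): f_x = 5 ≠ 0.
  x = 0: f_y(0, y) = 2*y; vanishes at y ∈ {0}. (0, 0): f_x = 0, f = 0 — SINGULAR.
  x = 1: f_y(1, y) = 6*y; vanishes at y ∈ {0}. (1, 0): f_x = 1 ≠ 0.
  x = 2: f_y(2, y) = 10*y; vanishes at y ∈ {0}. (2, 0): f_x = 8 ≠ 0.
  x = 3: f_y(3, y) = 14*y; vanishes at y ∈ {0}. (3, 0): f_x = 21 ≠ 0.
  x = 4: f_y(4, y) = 18*y; vanishes at y ∈ {0}. (4, 0): f_x = 40 ≠ 0.
Only singular point on the grid: (0, 0).
Classify: substitute x = 0 + u, y = 0 + v and expand: f = u**3 - u**2 + 2*u*v**2 + v**2.
No constant or linear terms (consistent with a singular point). Quadratic part: -u**2 + v**2. Cubic part: u**3 + 2*u*v**2.
The quadratic part v**2 - u**2 = (v − u)(v + u) splits into two distinct linear factors, so there are two distinct tangent lines y − 0 = ±(x − 0) — this is a node (ordinary double point).
Classification: node.


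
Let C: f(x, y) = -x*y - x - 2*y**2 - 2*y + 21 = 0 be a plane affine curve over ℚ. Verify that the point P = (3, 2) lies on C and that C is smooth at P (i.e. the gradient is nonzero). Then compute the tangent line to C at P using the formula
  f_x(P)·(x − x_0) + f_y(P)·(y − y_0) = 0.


Tangent line at P: -3*x - 13*y + 35 = 0.

Step 1: f(3, 2) = 0, so P lies on C.
Step 2: partial derivatives
  f_x(x, y) = -y - 1, f_y(x, y) = -x - 4*y - 2.
  f_x(P) = -3, f_y(P) = -13 (gradient nonzero, so P is smooth).
Step 3: tangent line at P: -3·(x − 3) + -13·(y − 2) = 0.
Expanding: -3*x - 13*y + 35 = 0.


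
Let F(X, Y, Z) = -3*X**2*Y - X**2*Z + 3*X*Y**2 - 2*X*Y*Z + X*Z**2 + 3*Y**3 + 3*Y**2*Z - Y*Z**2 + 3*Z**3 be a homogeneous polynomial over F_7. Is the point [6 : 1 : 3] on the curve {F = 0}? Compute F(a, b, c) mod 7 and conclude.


F(6,1,3) ≡ 2 (mod 7); P is NOT on the curve.

Evaluate F(6, 1, 3) term-by-term (mod 7).
  -3*X**2*Y ↦ -3·36·1·1 = -108
  -X**2*Z ↦ -1·36·1·3 = -108
  3*X*Y**2 ↦ 3·6·1·1 = 18
  -2*X*Y*Z ↦ -2·6·1·3 = -36
  X*Z**2 ↦ 1·6·1·9 = 54
  3*Y**3 ↦ 3·1·1·1 = 3
  3*Y**2*Z ↦ 3·1·1·3 = 9
  -Y*Z**2 ↦ -1·1·1·9 = -9
  3*Z**3 ↦ 3·1·1·27 = 81
Sum: F(6, 1, 3) = (-108) + (-108) + (18) + (-36) + (54) + (3) + (9) + (-9) + (81) = -96.
Reducing mod 7: -96 ≡ 2 (mod 7).
Since F(a, b, c) ≡ 2 ≠ 0 (mod 7), P does NOT lie on the curve.


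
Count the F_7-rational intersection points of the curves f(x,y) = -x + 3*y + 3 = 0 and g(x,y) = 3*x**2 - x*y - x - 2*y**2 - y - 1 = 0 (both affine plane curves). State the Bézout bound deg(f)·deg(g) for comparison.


Common zeros: ∅; count = 0; Bézout bound = 2.

deg(f) = 1, deg(g) = 2, so Bézout bound = 2.
Scan x ∈ F_7. For each x, list the y ∈ F_7 with f(x, y) ≡ 0 and those with g(x, y) ≡ 0 (mod 7); the common zeros in that column are the intersection.
  x = 0: f ≡ 0 at y ∈ {6}; g ≡ 0 at y ∈ {5}; common: ∅.
  x = 1: f ≡ 0 at y ∈ {4}; g ≡ 0 at y ∈ ∅; common: ∅.
  x = 2: f ≡ 0 at y ∈ {2}; g ≡ 0 at y ∈ {4, 5}; common: ∅.
  x = 3: f ≡ 0 at y ∈ {0}; g ≡ 0 at y ∈ {2, 3}; common: ∅.
  x = 4: f ≡ 0 at y ∈ {5}; g ≡ 0 at y ∈ ∅; common: ∅.
  x = 5: f ≡ 0 at y ∈ {3}; g ≡ 0 at y ∈ {2}; common: ∅.
  x = 6: f ≡ 0 at y ∈ {1}; g ≡ 0 at y ∈ ∅; common: ∅.
Collecting: common zeros = ∅, so the count is 0.
Comparison with the Bézout bound: 0 ≤ 2 = deg(f)·deg(g), as expected for curves with no common component (the affine F_7-count falls short of the bound because intersections may lie at infinity, over extension fields, or carry multiplicity).


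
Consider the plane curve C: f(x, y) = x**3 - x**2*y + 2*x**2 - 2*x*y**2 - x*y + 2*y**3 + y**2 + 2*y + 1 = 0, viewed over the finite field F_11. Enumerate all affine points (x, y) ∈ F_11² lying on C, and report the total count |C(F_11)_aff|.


Affine F_11-points: {(0, 5), (2, 7), (3, 1), (3, 2), (3, 5), (5, 0), (9, 4)}; count = 7.

For each of the 121 pairs (x, y) ∈ F_11², evaluate f(x, y) mod 11. Record the zeros.
  x = 0: [0↦1, 1↦6, 2↦3, 3↦4, 4↦10, 5↦0, 6↦8, 7↦2, 8↦5, 9↦7, 10↦9]  zeros at y ∈ {5}
  x = 1: [0↦4, 1↦5, 2↦5, 3↦5, 4↦6, 5↦9, 6↦4, 7↦3, 8↦7, 9↦6, 10↦1]  zeros at y ∈ ∅
  x = 2: [0↦6, 1↦1, 2↦2, 3↦10, 4↦4, 5↦7, 6↦9, 7↦0, 8↦3, 9↦8, 10↦5]  zeros at y ∈ {7}
  x = 3: [0↦2, 1↦0, 2↦0, 3↦3, 4↦10, 5↦0, 6↦7, 7↦10, 8↦10, 9↦8, 10↦5]  zeros at y ∈ {1, 2, 5}
  x = 4: [0↦9, 1↦8, 2↦5, 3↦1, 4↦8, 5↦5, 6↦4, 7↦6, 8↦1, 9↦1, 10↦7]  zeros at y ∈ ∅
  x = 5: [0↦0, 1↦9, 2↦1, 3↦10, 4↦4, 5↦6, 6↦6, 7↦5, 8↦4, 9↦4, 10↦6]  zeros at y ∈ {0}
  x = 6: [0↦3, 1↦9, 2↦5, 3↦3, 4↦4, 5↦9, 6↦8, 7↦2, 8↦3, 9↦1, 10↦8]  zeros at y ∈ ∅
  x = 7: [0↦2, 1↦3, 2↦1, 3↦8, 4↦3, 5↦9, 6↦5, 7↦3, 8↦4, 9↦9, 10↦8]  zeros at y ∈ ∅
  x = 8: [0↦3, 1↦8, 2↦6, 3↦9, 4↦7, 5↦1, 6↦3, 7↦3, 8↦2, 9↦1, 10↦1]  zeros at y ∈ ∅
  x = 9: [0↦1, 1↦8, 2↦4, 3↦1, 4↦0, 5↦2, 6↦8, 7↦8, 8↦3, 9↦5, 10↦4]  zeros at y ∈ {4}
  x = 10: [0↦2, 1↦9, 2↦1, 3↦1, 4↦10, 5↦7, 6↦4, 7↦2, 8↦2, 9↦5, 10↦1]  zeros at y ∈ ∅
Collecting zeros: affine points = {(0, 5), (2, 7), (3, 1), (3, 2), (3, 5), (5, 0), (9, 4)}.
Total count |C(F_11)_aff| = 7.


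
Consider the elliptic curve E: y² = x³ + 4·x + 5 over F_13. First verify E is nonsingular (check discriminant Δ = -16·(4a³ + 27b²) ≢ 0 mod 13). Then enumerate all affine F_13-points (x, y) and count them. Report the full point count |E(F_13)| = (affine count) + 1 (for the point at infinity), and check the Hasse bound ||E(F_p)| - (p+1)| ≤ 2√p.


Affine points = {(1, 6), (1, 7), (7, 5), (7, 8), (8, 4), (8, 9), (9, 4), (9, 9), (12, 0)}; affine count = 9; |E(F_13)| = 10.

Discriminant check: Δ ∝ 4a³ + 27b² = 4·4³ + 27·5² = 4·64 + 27·25 ≡ 8 (mod 13). Nonzero ⇒ E is nonsingular.
For each x ∈ F_13, compute rhs = x³ + 4·x + 5 mod 13, then count y ∈ F_13 with y² ≡ rhs.
  x = 0: rhs = 5, matching y values: none (0 points).
  x = 1: rhs = 10, matching y values: 6, 7 (2 points).
  x = 2: rhs = 8, matching y values: none (0 points).
  x = 3: rhs = 5, matching y values: none (0 points).
  x = 4: rhs = 7, matching y values: none (0 points).
  x = 5: rhs = 7, matching y values: none (0 points).
  x = 6: rhs = 11, matching y values: none (0 points).
  x = 7: rhs = 12, matching y values: 5, 8 (2 points).
  x = 8: rhs = 3, matching y values: 4, 9 (2 points).
  x = 9: rhs = 3, matching y values: 4, 9 (2 points).
  x = 10: rhs = 5, matching y values: none (0 points).
  x = 11: rhs = 2, matching y values: none (0 points).
  x = 12: rhs = 0, matching y values: 0 (1 points).
Total affine count: 9.
Full point count |E(F_13)| = 9 + 1 = 10.
Hasse bound: |10 − (13+1)| = |-4| = 4 ≤ 2√13 ≈ 7.2111 ✓.


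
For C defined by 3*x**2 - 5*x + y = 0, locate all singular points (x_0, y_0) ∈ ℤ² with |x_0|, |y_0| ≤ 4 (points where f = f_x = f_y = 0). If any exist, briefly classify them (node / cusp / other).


No singular points in the scanned grid; C is smooth there.

Compute partial derivatives:
  f_x = 6*x - 5.
  f_y = 1.
f_y = 1 is a nonzero constant, so f_y never vanishes: no point (x, y) can satisfy f = f_x = f_y = 0. In particular no (x, y) ∈ {−4, ..., 4}² is singular; the curve is smooth.


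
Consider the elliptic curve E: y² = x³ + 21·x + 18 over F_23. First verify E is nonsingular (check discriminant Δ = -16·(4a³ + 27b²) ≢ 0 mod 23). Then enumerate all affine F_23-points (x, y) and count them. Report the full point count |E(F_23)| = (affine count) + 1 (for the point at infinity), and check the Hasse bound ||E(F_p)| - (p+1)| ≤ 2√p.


Affine points = {(0, 8), (0, 15), (3, 4), (3, 19), (5, 8), (5, 15), (7, 5), (7, 18), (8, 10), (8, 13), (9, 4), (9, 19), (10, 3), (10, 20), (11, 4), (11, 19), (13, 2), (13, 21), (18, 8), (18, 15), (19, 10), (19, 13)}; affine count = 22; |E(F_23)| = 23.

Discriminant check: Δ ∝ 4a³ + 27b² = 4·21³ + 27·18² = 4·9261 + 27·324 ≡ 22 (mod 23). Nonzero ⇒ E is nonsingular.
For each x ∈ F_23, compute rhs = x³ + 21·x + 18 mod 23, then count y ∈ F_23 with y² ≡ rhs.
  x = 0: rhs = 18, matching y values: 8, 15 (2 points).
  x = 1: rhs = 17, matching y values: none (0 points).
  x = 2: rhs = 22, matching y values: none (0 points).
  x = 3: rhs = 16, matching y values: 4, 19 (2 points).
  x = 4: rhs = 5, matching y values: none (0 points).
  x = 5: rhs = 18, matching y values: 8, 15 (2 points).
  x = 6: rhs = 15, matching y values: none (0 points).
  x = 7: rhs = 2, matching y values: 5, 18 (2 points).
  x = 8: rhs = 8, matching y values: 10, 13 (2 points).
  x = 9: rhs = 16, matching y values: 4, 19 (2 points).
  x = 10: rhs = 9, matching y values: 3, 20 (2 points).
  x = 11: rhs = 16, matching y values: 4, 19 (2 points).
  x = 12: rhs = 20, matching y values: none (0 points).
  x = 13: rhs = 4, matching y values: 2, 21 (2 points).
  x = 14: rhs = 20, matching y values: none (0 points).
  x = 15: rhs = 5, matching y values: none (0 points).
  x = 16: rhs = 11, matching y values: none (0 points).
  x = 17: rhs = 21, matching y values: none (0 points).
  x = 18: rhs = 18, matching y values: 8, 15 (2 points).
  x = 19: rhs = 8, matching y values: 10, 13 (2 points).
  x = 20: rhs = 20, matching y values: none (0 points).
  x = 21: rhs = 14, matching y values: none (0 points).
  x = 22: rhs = 19, matching y values: none (0 points).
Total affine count: 22.
Full point count |E(F_23)| = 22 + 1 = 23.
Hasse bound: |23 − (23+1)| = |-1| = 1 ≤ 2√23 ≈ 9.5917 ✓.


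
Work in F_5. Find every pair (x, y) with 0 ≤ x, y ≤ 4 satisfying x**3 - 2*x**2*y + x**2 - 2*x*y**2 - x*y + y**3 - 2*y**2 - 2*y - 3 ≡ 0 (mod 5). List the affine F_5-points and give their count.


Affine F_5-points: {(0, 3), (1, 3), (4, 1), (4, 3)}; count = 4.

For each of the 25 pairs (x, y) ∈ F_5², evaluate f(x, y) mod 5. Record the zeros.
  x = 0: [0↦2, 1↦4, 2↦3, 3↦0, 4↦1]  zeros at y ∈ {3}
  x = 1: [0↦4, 1↦1, 2↦1, 3↦0, 4↦4]  zeros at y ∈ {3}
  x = 2: [0↦4, 1↦2, 2↦4, 3↦1, 4↦4]  zeros at y ∈ ∅
  x = 3: [0↦3, 1↦3, 2↦3, 3↦4, 4↦2]  zeros at y ∈ ∅
  x = 4: [0↦2, 1↦0, 2↦4, 3↦0, 4↦4]  zeros at y ∈ {1, 3}
Collecting zeros: affine points = {(0, 3), (1, 3), (4, 1), (4, 3)}.
Total count |C(F_5)_aff| = 4.


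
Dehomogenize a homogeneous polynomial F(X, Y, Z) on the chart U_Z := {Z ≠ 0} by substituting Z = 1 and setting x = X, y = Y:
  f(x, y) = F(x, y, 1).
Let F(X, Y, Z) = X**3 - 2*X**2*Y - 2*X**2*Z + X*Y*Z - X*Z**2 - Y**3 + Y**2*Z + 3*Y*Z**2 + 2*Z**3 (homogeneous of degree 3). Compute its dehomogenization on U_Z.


f(x, y) = x**3 - 2*x**2*y - 2*x**2 + x*y - x - y**3 + y**2 + 3*y + 2

On U_Z we set Z = 1. Each monomial c·X^i·Y^j·Z^k in F becomes c·x^i·y^j·1^k = c·x^i·y^j.
Substituting Z = 1: F(X, Y, 1) = x**3 - 2*x**2*y - 2*x**2 + x*y - x - y**3 + y**2 + 3*y + 2.
Note: deg(f) ≤ deg(F) = 3; strict inequality happens when F is divisible by Z (lost terms).


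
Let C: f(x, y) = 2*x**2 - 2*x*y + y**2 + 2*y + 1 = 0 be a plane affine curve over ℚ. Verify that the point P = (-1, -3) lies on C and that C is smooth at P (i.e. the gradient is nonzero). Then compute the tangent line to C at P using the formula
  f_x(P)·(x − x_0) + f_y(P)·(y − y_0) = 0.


Tangent line at P: 2*x - 2*y - 4 = 0.

Step 1: f(-1, -3) = 0, so P lies on C.
Step 2: partial derivatives
  f_x(x, y) = 4*x - 2*y, f_y(x, y) = -2*x + 2*y + 2.
  f_x(P) = 2, f_y(P) = -2 (gradient nonzero, so P is smooth).
Step 3: tangent line at P: 2·(x − -1) + -2·(y − -3) = 0.
Expanding: 2*x - 2*y - 4 = 0.


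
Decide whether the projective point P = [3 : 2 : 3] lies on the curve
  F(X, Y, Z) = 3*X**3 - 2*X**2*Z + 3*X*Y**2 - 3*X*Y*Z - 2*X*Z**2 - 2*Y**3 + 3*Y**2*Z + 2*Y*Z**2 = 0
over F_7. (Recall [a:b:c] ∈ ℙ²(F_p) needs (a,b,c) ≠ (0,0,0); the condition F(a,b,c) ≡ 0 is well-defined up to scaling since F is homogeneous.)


F(3,2,3) ≡ 4 (mod 7); P is NOT on the curve.

Evaluate F(3, 2, 3) term-by-term (mod 7).
  3*X**3 ↦ 3·27·1·1 = 81
  -2*X**2*Z ↦ -2·9·1·3 = -54
  3*X*Y**2 ↦ 3·3·4·1 = 36
  -3*X*Y*Z ↦ -3·3·2·3 = -54
  -2*X*Z**2 ↦ -2·3·1·9 = -54
  -2*Y**3 ↦ -2·1·8·1 = -16
  3*Y**2*Z ↦ 3·1·4·3 = 36
  2*Y*Z**2 ↦ 2·1·2·9 = 36
Sum: F(3, 2, 3) = (81) + (-54) + (36) + (-54) + (-54) + (-16) + (36) + (36) = 11.
Reducing mod 7: 11 ≡ 4 (mod 7).
Since F(a, b, c) ≡ 4 ≠ 0 (mod 7), P does NOT lie on the curve.


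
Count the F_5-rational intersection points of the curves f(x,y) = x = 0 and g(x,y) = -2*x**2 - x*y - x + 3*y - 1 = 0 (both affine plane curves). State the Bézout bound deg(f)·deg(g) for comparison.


Common zeros: {(0, 2)}; count = 1; Bézout bound = 2.

deg(f) = 1, deg(g) = 2, so Bézout bound = 2.
Scan x ∈ F_5. For each x, list the y ∈ F_5 with f(x, y) ≡ 0 and those with g(x, y) ≡ 0 (mod 5); the common zeros in that column are the intersection.
  x = 0: f ≡ 0 at y ∈ {0, 1, 2, 3, 4}; g ≡ 0 at y ∈ {2}; common: {2}.
  x = 1: f ≡ 0 at y ∈ ∅; g ≡ 0 at y ∈ {2}; common: ∅.
  x = 2: f ≡ 0 at y ∈ ∅; g ≡ 0 at y ∈ {1}; common: ∅.
  x = 3: f ≡ 0 at y ∈ ∅; g ≡ 0 at y ∈ ∅; common: ∅.
  x = 4: f ≡ 0 at y ∈ ∅; g ≡ 0 at y ∈ {3}; common: ∅.
Collecting: common zeros = {(0, 2)}, so the count is 1.
Comparison with the Bézout bound: 1 ≤ 2 = deg(f)·deg(g), as expected for curves with no common component (the affine F_5-count falls short of the bound because intersections may lie at infinity, over extension fields, or carry multiplicity).


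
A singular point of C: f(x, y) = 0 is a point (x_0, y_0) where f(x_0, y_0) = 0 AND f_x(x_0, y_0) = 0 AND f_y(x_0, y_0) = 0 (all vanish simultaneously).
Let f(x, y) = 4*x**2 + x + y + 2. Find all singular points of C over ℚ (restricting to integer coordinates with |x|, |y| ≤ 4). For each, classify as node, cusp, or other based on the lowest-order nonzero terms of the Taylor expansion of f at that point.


No singular points in the scanned grid; C is smooth there.

Compute partial derivatives:
  f_x = 8*x + 1.
  f_y = 1.
f_y = 1 is a nonzero constant, so f_y never vanishes: no point (x, y) can satisfy f = f_x = f_y = 0. In particular no (x, y) ∈ {−4, ..., 4}² is singular; the curve is smooth.
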